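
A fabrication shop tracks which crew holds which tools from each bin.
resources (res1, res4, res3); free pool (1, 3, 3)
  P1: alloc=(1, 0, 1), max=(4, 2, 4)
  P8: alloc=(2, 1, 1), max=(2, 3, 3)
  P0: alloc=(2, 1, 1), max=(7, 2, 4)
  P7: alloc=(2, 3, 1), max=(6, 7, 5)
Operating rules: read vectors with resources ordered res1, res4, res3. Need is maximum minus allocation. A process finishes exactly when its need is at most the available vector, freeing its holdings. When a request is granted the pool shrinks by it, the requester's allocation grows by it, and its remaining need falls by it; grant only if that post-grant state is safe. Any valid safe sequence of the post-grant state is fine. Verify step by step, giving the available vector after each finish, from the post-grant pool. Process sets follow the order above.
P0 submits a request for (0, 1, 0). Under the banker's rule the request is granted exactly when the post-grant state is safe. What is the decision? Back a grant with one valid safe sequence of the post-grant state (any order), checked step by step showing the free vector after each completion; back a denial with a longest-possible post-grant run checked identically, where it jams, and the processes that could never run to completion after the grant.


DENY — the pretend-granted state is unsafe.
Key observation: after P8, P1 the pool peaks at (4, 3, 5), and each blocked process is short somewhere: P0 on res1; P7 on res4.
Pretend the grant happened; the run P8, P1 goes as far as possible. Walking it through:
  pool = (1, 2, 3)
  P8: need (0, 2, 2) fits (1, 2, 3); releases (2, 1, 1), pool now (3, 3, 4)
  P1: need (3, 2, 3) fits (3, 3, 4); releases (1, 0, 1), pool now (4, 3, 5)
  P0 cannot run: need (5, 0, 3) vs free (4, 3, 5) (insufficient res1)
  P7 cannot run: need (4, 4, 4) vs free (4, 3, 5) (insufficient res4)
Post-grant, the permanently blocked set is P0 and P7.


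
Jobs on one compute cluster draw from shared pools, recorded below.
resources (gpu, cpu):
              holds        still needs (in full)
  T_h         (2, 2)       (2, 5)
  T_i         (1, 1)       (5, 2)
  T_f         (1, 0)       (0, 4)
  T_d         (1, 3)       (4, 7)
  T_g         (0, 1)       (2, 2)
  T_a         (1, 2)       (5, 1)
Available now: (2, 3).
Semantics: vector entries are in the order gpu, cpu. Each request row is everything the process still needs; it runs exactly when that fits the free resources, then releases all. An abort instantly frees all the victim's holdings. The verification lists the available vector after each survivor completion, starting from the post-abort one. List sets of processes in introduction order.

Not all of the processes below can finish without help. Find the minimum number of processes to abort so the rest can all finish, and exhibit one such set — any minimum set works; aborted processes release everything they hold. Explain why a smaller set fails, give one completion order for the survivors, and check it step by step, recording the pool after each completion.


The answer: abort T_i.
Key observation: T_h was stuck for good until T_i gave back (1, 1); in the order shown it finishes at step 2.
No smaller set exists: with zero aborts the deadlock remains.
One survivor order: T_g, T_h, T_f, T_a, T_d. Check, step by step (post-abort pool first):
  pool = (3, 4)
  run T_g (needs (2, 2), free (3, 4)); after release of (0, 1) the pool is (3, 5)
  run T_h (needs (2, 5), free (3, 5)); after release of (2, 2) the pool is (5, 7)
  run T_f (needs (0, 4), free (5, 7)); after release of (1, 0) the pool is (6, 7)
  run T_a (needs (5, 1), free (6, 7)); after release of (1, 2) the pool is (7, 9)
  run T_d (needs (4, 7), free (7, 9)); after release of (1, 3) the pool is (8, 12)


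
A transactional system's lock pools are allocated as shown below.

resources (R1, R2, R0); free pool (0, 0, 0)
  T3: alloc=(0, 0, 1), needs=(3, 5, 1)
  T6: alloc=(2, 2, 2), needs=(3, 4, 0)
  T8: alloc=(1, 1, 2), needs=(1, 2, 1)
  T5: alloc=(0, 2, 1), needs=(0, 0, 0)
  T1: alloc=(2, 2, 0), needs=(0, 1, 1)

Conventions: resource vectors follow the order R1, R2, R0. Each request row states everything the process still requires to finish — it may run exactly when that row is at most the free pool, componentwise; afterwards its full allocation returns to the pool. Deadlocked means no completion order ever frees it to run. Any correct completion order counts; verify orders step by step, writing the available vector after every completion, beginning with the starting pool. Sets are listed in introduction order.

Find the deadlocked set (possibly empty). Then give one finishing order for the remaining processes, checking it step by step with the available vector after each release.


No process is deadlocked.
Key observation: no deadlock: T5 fits now, and the freed resources carry the rest through.
A valid finishing order for the others: T5, T1, T8, T6, T3. Verifying each step:
  pool = (0, 0, 0)
  run T5 (needs (0, 0, 0), free (0, 0, 0)); after release of (0, 2, 1) the pool is (0, 2, 1)
  run T1 (needs (0, 1, 1), free (0, 2, 1)); after release of (2, 2, 0) the pool is (2, 4, 1)
  run T8 (needs (1, 2, 1), free (2, 4, 1)); after release of (1, 1, 2) the pool is (3, 5, 3)
  run T6 (needs (3, 4, 0), free (3, 5, 3)); after release of (2, 2, 2) the pool is (5, 7, 5)
  run T3 (needs (3, 5, 1), free (5, 7, 5)); after release of (0, 0, 1) the pool is (5, 7, 6)


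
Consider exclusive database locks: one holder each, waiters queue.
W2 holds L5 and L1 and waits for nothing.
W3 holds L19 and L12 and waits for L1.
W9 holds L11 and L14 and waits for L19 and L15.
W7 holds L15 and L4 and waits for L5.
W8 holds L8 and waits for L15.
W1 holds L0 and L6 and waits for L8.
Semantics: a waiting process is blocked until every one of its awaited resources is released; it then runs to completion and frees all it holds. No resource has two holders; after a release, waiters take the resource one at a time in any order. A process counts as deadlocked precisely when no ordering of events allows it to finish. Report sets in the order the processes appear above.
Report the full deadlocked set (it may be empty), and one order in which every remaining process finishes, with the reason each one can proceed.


The deadlocked set is empty.
Key observation: the wait relation is loop-free; peeling off processes with no waits unwinds the whole state.
A valid finishing order for the others: W2, W3, W7, W9, W8, W1.
Step-by-step check:
  W2 waits on nothing -> runs at once and releases L5 and L1
  run W3 (all its waits — L1 — are resolved); releases L19 and L12
  run W7 (all its waits — L5 — are resolved); releases L15 and L4
  run W9 (all its waits — L19 and L15 — are resolved); releases L11 and L14
  run W8 (all its waits — L15 — are resolved); releases L8
  run W1 (all its waits — L8 — are resolved); releases L0 and L6


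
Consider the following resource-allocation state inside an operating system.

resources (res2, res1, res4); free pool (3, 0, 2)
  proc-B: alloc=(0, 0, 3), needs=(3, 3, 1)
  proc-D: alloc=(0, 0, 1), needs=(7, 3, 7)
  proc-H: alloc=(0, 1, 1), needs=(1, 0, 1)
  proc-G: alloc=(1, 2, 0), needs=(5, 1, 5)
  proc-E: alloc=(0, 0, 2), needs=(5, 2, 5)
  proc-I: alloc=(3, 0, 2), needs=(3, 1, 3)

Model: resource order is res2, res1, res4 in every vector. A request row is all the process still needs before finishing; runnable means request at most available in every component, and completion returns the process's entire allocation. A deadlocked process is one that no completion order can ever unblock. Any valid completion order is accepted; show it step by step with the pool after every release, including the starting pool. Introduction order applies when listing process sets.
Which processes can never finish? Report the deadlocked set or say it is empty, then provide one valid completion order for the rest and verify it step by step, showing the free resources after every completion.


The deadlocked set is empty.
Key observation: proc-H can run right away; the returned allocation unlocks the remaining processes in turn.
One completion order for the rest: proc-H, proc-I, proc-G, proc-B, proc-D, proc-E. Walking it through:
  pool = (3, 0, 2)
  proc-H needs (1, 0, 1) <= (3, 0, 2) -> finishes; pool += (0, 1, 1) = (3, 1, 3)
  proc-I needs (3, 1, 3) <= (3, 1, 3) -> finishes; pool += (3, 0, 2) = (6, 1, 5)
  proc-G needs (5, 1, 5) <= (6, 1, 5) -> finishes; pool += (1, 2, 0) = (7, 3, 5)
  proc-B needs (3, 3, 1) <= (7, 3, 5) -> finishes; pool += (0, 0, 3) = (7, 3, 8)
  proc-D needs (7, 3, 7) <= (7, 3, 8) -> finishes; pool += (0, 0, 1) = (7, 3, 9)
  proc-E needs (5, 2, 5) <= (7, 3, 9) -> finishes; pool += (0, 0, 2) = (7, 3, 11)


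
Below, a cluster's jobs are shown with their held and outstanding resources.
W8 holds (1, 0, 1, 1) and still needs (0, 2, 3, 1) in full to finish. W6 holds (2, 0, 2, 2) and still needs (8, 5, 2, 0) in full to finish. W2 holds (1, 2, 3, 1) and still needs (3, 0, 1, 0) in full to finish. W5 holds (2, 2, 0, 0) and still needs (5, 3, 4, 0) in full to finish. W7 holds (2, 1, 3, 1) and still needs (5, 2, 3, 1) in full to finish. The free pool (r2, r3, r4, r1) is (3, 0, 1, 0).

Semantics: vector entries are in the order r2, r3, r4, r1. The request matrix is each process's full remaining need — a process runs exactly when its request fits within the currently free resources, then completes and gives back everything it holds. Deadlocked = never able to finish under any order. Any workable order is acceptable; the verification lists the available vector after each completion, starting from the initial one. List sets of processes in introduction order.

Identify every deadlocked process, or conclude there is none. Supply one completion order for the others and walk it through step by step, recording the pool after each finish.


The deadlocked set is empty.
Key observation: no deadlock: W2 fits now, and the freed resources carry the rest through.
A valid finishing order for the others: W2, W8, W7, W5, W6. Step-by-step check:
  pool = (3, 0, 1, 0)
  run W2 (needs (3, 0, 1, 0), free (3, 0, 1, 0)); after release of (1, 2, 3, 1) the pool is (4, 2, 4, 1)
  run W8 (needs (0, 2, 3, 1), free (4, 2, 4, 1)); after release of (1, 0, 1, 1) the pool is (5, 2, 5, 2)
  run W7 (needs (5, 2, 3, 1), free (5, 2, 5, 2)); after release of (2, 1, 3, 1) the pool is (7, 3, 8, 3)
  run W5 (needs (5, 3, 4, 0), free (7, 3, 8, 3)); after release of (2, 2, 0, 0) the pool is (9, 5, 8, 3)
  run W6 (needs (8, 5, 2, 0), free (9, 5, 8, 3)); after release of (2, 0, 2, 2) the pool is (11, 5, 10, 5)


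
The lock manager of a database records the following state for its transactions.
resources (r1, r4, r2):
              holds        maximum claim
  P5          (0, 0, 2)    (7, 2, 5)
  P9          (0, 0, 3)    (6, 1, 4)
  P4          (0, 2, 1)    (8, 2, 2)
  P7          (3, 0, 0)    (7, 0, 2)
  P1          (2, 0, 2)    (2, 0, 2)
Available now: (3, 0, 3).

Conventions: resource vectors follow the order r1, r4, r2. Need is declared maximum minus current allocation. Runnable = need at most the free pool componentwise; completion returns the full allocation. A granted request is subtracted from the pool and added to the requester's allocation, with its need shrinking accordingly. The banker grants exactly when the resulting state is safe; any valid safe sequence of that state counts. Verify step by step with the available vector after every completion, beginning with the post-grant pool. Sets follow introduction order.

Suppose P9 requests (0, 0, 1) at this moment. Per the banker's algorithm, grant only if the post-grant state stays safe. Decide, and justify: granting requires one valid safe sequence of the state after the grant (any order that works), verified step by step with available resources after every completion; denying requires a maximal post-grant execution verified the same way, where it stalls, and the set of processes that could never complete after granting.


GRANT — the state after the grant stays safe, e.g. via P1, P7, P4, P9, P5.
Key observation: (3, 0, 2) free after granting still covers P1 first, and each release covers the next.
Verifying the post-grant state step by step:
  pool = (3, 0, 2)
  P1: need (0, 0, 0) fits (3, 0, 2); releases (2, 0, 2), pool now (5, 0, 4)
  P7: need (4, 0, 2) fits (5, 0, 4); releases (3, 0, 0), pool now (8, 0, 4)
  P4: need (8, 0, 1) fits (8, 0, 4); releases (0, 2, 1), pool now (8, 2, 5)
  P9: need (6, 1, 0) fits (8, 2, 5); releases (0, 0, 4), pool now (8, 2, 9)
  P5: need (7, 2, 3) fits (8, 2, 9); releases (0, 0, 2), pool now (8, 2, 11)


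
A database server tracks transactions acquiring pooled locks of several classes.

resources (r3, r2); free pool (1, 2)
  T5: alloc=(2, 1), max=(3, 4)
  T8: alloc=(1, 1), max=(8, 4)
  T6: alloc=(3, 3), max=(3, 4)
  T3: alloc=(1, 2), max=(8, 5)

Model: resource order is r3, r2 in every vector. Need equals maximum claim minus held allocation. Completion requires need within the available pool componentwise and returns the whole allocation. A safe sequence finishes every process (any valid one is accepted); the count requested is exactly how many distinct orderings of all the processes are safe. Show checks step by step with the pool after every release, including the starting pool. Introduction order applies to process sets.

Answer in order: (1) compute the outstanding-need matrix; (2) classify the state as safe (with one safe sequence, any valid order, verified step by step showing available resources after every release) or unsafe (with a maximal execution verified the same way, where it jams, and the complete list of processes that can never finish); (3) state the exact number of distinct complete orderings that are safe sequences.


(1) Remaining need (order r3, r2):
  T5: (1, 3)
  T8: (7, 3)
  T6: (0, 1)
  T3: (7, 3)
(2) UNSAFE — no complete ordering exists.
Key observation: no order helps: past T6, T5, the free pool tops out at (6, 6), below what each blocked process needs in r3.
The run T6, T5 cannot be extended any further. Verifying each step:
  pool = (1, 2)
  T6 needs (0, 1) <= (1, 2) -> finishes; pool += (3, 3) = (4, 5)
  T5 needs (1, 3) <= (4, 5) -> finishes; pool += (2, 1) = (6, 6)
  T8 still needs (7, 3) but only (6, 6) is free — short on r3
  T3 still needs (7, 3) but only (6, 6) is free — short on r3
Never able to finish: T8 and T3.
(3) The exact count: 0 of the possible complete orderings are safe sequences.


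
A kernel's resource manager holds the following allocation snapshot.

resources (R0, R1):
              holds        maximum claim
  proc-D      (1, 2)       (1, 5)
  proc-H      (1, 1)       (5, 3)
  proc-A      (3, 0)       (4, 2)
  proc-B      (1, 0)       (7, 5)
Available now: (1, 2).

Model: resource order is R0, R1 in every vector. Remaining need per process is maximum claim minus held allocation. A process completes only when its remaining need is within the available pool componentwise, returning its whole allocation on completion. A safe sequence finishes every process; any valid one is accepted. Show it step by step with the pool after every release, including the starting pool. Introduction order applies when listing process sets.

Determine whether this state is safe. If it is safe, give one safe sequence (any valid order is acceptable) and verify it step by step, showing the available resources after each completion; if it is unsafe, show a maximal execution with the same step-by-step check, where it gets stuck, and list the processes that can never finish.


SAFE — a valid safe sequence is proc-A, proc-H, proc-D, proc-B.
Key observation: reading the order forward, proc-A is the first process whose need (1, 2) meets the free pool (1, 2) exactly on a resource it requests.
Check, step by step:
  pool = (1, 2)
  proc-A: need (1, 2) fits (1, 2); releases (3, 0), pool now (4, 2)
  proc-H: need (4, 2) fits (4, 2); releases (1, 1), pool now (5, 3)
  proc-D: need (0, 3) fits (5, 3); releases (1, 2), pool now (6, 5)
  proc-B: need (6, 5) fits (6, 5); releases (1, 0), pool now (7, 5)


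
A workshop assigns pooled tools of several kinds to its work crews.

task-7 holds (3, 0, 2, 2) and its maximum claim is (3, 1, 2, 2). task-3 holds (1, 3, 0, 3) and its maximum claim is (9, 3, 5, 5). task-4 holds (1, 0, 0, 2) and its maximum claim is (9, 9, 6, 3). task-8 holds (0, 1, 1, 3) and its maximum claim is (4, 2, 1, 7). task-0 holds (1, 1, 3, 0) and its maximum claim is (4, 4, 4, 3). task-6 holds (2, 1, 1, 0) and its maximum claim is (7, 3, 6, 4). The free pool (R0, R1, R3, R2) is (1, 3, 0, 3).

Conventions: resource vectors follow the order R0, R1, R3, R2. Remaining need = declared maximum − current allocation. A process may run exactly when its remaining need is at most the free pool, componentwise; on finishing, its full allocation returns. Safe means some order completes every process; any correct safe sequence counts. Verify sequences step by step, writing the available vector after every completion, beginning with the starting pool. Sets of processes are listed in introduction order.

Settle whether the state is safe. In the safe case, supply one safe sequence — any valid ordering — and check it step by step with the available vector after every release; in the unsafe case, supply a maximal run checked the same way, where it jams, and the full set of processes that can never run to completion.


UNSAFE.
Key observation: after task-7, task-8, task-0, task-6 complete, (7, 6, 7, 8) is the best the pool ever gets, yet each leftover process wants more R0.
Going as far as possible: task-7, task-8, task-0, task-6; after that, nothing fits. Walking it through:
  pool = (1, 3, 0, 3)
  task-7 needs (0, 1, 0, 0) <= (1, 3, 0, 3) -> finishes; pool += (3, 0, 2, 2) = (4, 3, 2, 5)
  task-8 needs (4, 1, 0, 4) <= (4, 3, 2, 5) -> finishes; pool += (0, 1, 1, 3) = (4, 4, 3, 8)
  task-0 needs (3, 3, 1, 3) <= (4, 4, 3, 8) -> finishes; pool += (1, 1, 3, 0) = (5, 5, 6, 8)
  task-6 needs (5, 2, 5, 4) <= (5, 5, 6, 8) -> finishes; pool += (2, 1, 1, 0) = (7, 6, 7, 8)
  task-3 cannot run: need (8, 0, 5, 2) vs free (7, 6, 7, 8) (insufficient R0)
  task-4 cannot run: need (8, 9, 6, 1) vs free (7, 6, 7, 8) (insufficient R0 and R1)
Never able to finish: task-3 and task-4.


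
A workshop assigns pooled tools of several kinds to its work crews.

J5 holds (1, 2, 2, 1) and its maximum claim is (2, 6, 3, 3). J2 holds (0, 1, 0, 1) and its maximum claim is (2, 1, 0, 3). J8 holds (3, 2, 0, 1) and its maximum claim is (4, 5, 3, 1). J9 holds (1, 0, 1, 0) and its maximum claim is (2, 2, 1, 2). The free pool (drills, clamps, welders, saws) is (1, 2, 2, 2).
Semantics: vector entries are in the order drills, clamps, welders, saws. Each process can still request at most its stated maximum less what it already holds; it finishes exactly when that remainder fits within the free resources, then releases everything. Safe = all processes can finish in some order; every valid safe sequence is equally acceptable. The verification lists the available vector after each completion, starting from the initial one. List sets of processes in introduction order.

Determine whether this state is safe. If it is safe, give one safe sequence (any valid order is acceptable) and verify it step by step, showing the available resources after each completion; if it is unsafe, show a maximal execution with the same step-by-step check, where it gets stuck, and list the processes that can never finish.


SAFE. One safe sequence: J9, J2, J8, J5.
Key observation: reading the order forward, J9 is the first process whose need (1, 2, 0, 2) meets the free pool (1, 2, 2, 2) exactly on a resource it requests.
Verifying each step:
  pool = (1, 2, 2, 2)
  J9: need (1, 2, 0, 2) fits (1, 2, 2, 2); releases (1, 0, 1, 0), pool now (2, 2, 3, 2)
  J2: need (2, 0, 0, 2) fits (2, 2, 3, 2); releases (0, 1, 0, 1), pool now (2, 3, 3, 3)
  J8: need (1, 3, 3, 0) fits (2, 3, 3, 3); releases (3, 2, 0, 1), pool now (5, 5, 3, 4)
  J5: need (1, 4, 1, 2) fits (5, 5, 3, 4); releases (1, 2, 2, 1), pool now (6, 7, 5, 5)


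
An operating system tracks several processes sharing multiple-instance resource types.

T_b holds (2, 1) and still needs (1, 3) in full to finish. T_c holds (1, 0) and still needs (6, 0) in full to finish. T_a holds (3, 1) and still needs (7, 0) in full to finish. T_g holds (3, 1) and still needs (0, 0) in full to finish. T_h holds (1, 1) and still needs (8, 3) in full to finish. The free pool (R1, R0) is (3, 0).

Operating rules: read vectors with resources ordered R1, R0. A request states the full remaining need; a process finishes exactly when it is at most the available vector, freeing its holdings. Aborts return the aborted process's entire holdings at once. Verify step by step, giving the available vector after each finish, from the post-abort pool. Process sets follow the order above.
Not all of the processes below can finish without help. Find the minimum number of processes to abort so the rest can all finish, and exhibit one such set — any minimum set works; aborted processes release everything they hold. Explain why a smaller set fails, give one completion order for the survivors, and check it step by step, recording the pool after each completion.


The answer: abort T_h.
Key observation: aborting T_h returns (1, 1), and T_b — hopeless before — runs at step 4 with the returned capacity in the pool.
Why nothing smaller works: aborting no one leaves the state deadlocked as given.
Survivors finish in the order: T_g, T_a, T_c, T_b. Walking it through (pool after the aborts first):
  pool = (4, 1)
  T_g: need (0, 0) fits (4, 1); releases (3, 1), pool now (7, 2)
  T_a: need (7, 0) fits (7, 2); releases (3, 1), pool now (10, 3)
  T_c: need (6, 0) fits (10, 3); releases (1, 0), pool now (11, 3)
  T_b: need (1, 3) fits (11, 3); releases (2, 1), pool now (13, 4)


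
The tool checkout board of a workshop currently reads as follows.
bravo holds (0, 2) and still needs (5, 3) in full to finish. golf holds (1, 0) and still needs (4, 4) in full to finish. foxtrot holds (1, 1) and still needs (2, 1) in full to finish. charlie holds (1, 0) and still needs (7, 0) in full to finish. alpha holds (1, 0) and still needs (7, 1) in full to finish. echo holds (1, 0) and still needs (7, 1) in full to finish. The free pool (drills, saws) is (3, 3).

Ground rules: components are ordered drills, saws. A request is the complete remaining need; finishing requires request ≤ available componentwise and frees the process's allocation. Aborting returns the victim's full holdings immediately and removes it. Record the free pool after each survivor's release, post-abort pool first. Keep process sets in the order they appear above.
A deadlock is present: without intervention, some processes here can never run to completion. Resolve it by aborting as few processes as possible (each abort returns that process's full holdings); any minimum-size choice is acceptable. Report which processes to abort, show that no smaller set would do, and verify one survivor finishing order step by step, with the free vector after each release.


Abort charlie and echo.
Key observation: before aborting charlie and echo, alpha was permanently blocked — no order could ever run it; afterwards it completes at step 4.
No one abort is enough; case by case: bravo alone leaves charlie blocked (short on drills); golf alone leaves charlie blocked (short on drills); foxtrot alone leaves charlie blocked (short on drills); charlie alone leaves alpha blocked (short on drills); alpha alone leaves charlie blocked (short on drills); echo alone leaves charlie blocked (short on drills).
Survivors finish in the order: foxtrot, bravo, golf, alpha. Step-by-step check (pool after the aborts first):
  pool = (5, 3)
  run foxtrot (needs (2, 1), free (5, 3)); after release of (1, 1) the pool is (6, 4)
  run bravo (needs (5, 3), free (6, 4)); after release of (0, 2) the pool is (6, 6)
  run golf (needs (4, 4), free (6, 6)); after release of (1, 0) the pool is (7, 6)
  run alpha (needs (7, 1), free (7, 6)); after release of (1, 0) the pool is (8, 6)


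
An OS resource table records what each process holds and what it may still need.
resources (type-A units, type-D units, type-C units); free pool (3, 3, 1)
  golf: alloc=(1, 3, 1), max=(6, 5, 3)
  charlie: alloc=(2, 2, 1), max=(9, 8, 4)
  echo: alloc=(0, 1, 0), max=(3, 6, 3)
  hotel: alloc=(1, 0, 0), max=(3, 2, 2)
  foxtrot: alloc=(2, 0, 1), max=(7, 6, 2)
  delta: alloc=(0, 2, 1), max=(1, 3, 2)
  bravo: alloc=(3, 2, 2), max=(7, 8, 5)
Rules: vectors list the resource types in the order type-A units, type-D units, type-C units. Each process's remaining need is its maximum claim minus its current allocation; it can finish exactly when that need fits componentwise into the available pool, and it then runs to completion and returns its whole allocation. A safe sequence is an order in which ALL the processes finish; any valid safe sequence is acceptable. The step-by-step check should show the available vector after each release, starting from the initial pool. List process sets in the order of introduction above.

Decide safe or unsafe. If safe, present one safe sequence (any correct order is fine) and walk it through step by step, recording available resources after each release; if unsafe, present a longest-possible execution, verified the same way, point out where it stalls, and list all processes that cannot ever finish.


UNSAFE.
Key observation: after delta, hotel the pool peaks at (4, 5, 2), and each blocked process is short somewhere: golf on type-A units; charlie on type-A units, type-D units, type-C units; echo on type-C units; foxtrot on type-A units, type-D units; bravo on type-D units, type-C units.
A maximal execution: delta, hotel — then nothing else fits. Verifying each step:
  pool = (3, 3, 1)
  run delta (needs (1, 1, 1), free (3, 3, 1)); after release of (0, 2, 1) the pool is (3, 5, 2)
  run hotel (needs (2, 2, 2), free (3, 5, 2)); after release of (1, 0, 0) the pool is (4, 5, 2)
  blocked: golf wants (5, 2, 2), pool (4, 5, 2) — not enough type-A units
  blocked: charlie wants (7, 6, 3), pool (4, 5, 2) — not enough type-A units, type-D units and type-C units
  blocked: echo wants (3, 5, 3), pool (4, 5, 2) — not enough type-C units
  blocked: foxtrot wants (5, 6, 1), pool (4, 5, 2) — not enough type-A units and type-D units
  blocked: bravo wants (4, 6, 3), pool (4, 5, 2) — not enough type-D units and type-C units
Never able to finish: golf, charlie, echo, foxtrot and bravo.


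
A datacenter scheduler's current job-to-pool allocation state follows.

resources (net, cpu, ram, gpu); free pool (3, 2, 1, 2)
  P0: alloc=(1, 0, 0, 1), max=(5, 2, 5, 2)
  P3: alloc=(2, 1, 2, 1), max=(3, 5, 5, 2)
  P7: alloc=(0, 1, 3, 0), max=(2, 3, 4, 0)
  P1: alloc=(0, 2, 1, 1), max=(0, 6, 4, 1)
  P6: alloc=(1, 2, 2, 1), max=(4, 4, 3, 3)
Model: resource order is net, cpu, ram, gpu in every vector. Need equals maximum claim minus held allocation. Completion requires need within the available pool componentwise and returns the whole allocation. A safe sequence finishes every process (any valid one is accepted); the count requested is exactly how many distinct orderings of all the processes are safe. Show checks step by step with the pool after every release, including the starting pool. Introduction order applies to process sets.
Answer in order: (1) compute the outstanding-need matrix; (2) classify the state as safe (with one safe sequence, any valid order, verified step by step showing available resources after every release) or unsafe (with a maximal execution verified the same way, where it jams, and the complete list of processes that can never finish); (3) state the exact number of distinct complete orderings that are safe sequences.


(1) Remaining need (order net, cpu, ram, gpu):
  P0: (4, 2, 5, 1)
  P3: (1, 4, 3, 1)
  P7: (2, 2, 1, 0)
  P1: (0, 4, 3, 0)
  P6: (3, 2, 1, 2)
(2) The state is SAFE; one workable sequence: P7, P6, P1, P0, P3.
Key observation: P7 marks the first exact bind of the order: its need (2, 2, 1, 0) fits the free (3, 2, 1, 2) with zero slack on a requested resource.
Verifying each step:
  pool = (3, 2, 1, 2)
  run P7 (needs (2, 2, 1, 0), free (3, 2, 1, 2)); after release of (0, 1, 3, 0) the pool is (3, 3, 4, 2)
  run P6 (needs (3, 2, 1, 2), free (3, 3, 4, 2)); after release of (1, 2, 2, 1) the pool is (4, 5, 6, 3)
  run P1 (needs (0, 4, 3, 0), free (4, 5, 6, 3)); after release of (0, 2, 1, 1) the pool is (4, 7, 7, 4)
  run P0 (needs (4, 2, 5, 1), free (4, 7, 7, 4)); after release of (1, 0, 0, 1) the pool is (5, 7, 7, 5)
  run P3 (needs (1, 4, 3, 1), free (5, 7, 7, 5)); after release of (2, 1, 2, 1) the pool is (7, 8, 9, 6)
(3) Exactly 22 of the possible complete orderings are safe sequences.


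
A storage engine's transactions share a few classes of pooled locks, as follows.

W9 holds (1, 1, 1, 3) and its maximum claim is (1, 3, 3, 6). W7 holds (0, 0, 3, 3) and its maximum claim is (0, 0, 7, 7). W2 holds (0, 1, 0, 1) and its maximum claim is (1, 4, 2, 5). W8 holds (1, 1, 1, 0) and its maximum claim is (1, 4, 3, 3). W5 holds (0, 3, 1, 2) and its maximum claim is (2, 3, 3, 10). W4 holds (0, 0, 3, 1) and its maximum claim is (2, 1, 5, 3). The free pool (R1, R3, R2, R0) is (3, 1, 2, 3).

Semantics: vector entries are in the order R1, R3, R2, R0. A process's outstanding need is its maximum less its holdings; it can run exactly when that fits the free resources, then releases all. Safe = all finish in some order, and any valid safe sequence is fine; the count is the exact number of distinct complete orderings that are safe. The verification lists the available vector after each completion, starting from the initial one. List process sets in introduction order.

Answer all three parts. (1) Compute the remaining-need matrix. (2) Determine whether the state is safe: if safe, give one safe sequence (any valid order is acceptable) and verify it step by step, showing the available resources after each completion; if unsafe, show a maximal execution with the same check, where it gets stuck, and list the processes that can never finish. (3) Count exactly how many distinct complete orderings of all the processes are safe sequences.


(1) Outstanding need per process (order R1, R3, R2, R0):
  W9: (0, 2, 2, 3)
  W7: (0, 0, 4, 4)
  W2: (1, 3, 2, 4)
  W8: (0, 3, 2, 3)
  W5: (2, 0, 2, 8)
  W4: (2, 1, 2, 2)
(2) UNSAFE.
Key observation: after W4, W7 the pool peaks at (3, 1, 8, 7), and each blocked process is short somewhere: W9 on R3; W2 on R3; W8 on R3; W5 on R0.
Going as far as possible: W4, W7; after that, nothing fits. Step-by-step check:
  pool = (3, 1, 2, 3)
  W4: need (2, 1, 2, 2) fits (3, 1, 2, 3); releases (0, 0, 3, 1), pool now (3, 1, 5, 4)
  W7: need (0, 0, 4, 4) fits (3, 1, 5, 4); releases (0, 0, 3, 3), pool now (3, 1, 8, 7)
  W9 cannot run: need (0, 2, 2, 3) vs free (3, 1, 8, 7) (insufficient R3)
  W2 cannot run: need (1, 3, 2, 4) vs free (3, 1, 8, 7) (insufficient R3)
  W8 cannot run: need (0, 3, 2, 3) vs free (3, 1, 8, 7) (insufficient R3)
  W5 cannot run: need (2, 0, 2, 8) vs free (3, 1, 8, 7) (insufficient R0)
Processes that can never finish: W9, W2, W8 and W5.
(3) Precisely 0 of the possible complete orderings are safe sequences.


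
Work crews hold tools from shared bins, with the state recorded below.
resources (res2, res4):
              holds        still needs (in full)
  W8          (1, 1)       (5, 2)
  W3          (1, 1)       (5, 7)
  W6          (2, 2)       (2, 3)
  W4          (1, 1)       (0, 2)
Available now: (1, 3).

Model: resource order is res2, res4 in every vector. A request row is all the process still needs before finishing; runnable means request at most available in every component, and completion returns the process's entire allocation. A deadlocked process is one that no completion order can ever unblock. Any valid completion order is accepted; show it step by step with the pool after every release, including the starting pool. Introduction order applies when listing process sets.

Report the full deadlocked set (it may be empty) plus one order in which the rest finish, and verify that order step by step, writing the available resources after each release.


Deadlocked set: W8 and W3.
Key observation: W4, W6 can finish, but then (4, 6) is all there is, and the blocked group's res2 demands exceed it.
The rest can finish in the order W4, W6. Check, step by step:
  pool = (1, 3)
  W4 needs (0, 2) <= (1, 3) -> finishes; pool += (1, 1) = (2, 4)
  W6 needs (2, 3) <= (2, 4) -> finishes; pool += (2, 2) = (4, 6)
None of the blocked processes ever fits:
  W8 still needs (5, 2) but only (4, 6) is free — short on res2
  W3 still needs (5, 7) but only (4, 6) is free — short on res2 and res4


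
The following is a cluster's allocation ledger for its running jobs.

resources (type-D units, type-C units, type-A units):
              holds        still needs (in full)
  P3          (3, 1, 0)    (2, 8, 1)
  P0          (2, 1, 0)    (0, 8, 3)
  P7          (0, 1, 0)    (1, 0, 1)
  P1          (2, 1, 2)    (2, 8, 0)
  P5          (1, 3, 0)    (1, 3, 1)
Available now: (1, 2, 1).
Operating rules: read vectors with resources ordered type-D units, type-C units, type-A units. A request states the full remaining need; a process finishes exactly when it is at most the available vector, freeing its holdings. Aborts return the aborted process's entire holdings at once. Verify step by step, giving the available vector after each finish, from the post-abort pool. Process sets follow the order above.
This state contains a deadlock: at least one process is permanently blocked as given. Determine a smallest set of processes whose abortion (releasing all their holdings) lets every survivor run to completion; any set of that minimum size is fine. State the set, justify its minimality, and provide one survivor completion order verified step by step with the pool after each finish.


The answer: abort P0 and P1.
Key observation: aborting P0 and P1 returns (4, 2, 2), and P3 — hopeless before — runs at step 3 with the returned capacity in the pool.
No one abort is enough; case by case: P3 alone leaves P0 blocked (short on type-C units and type-A units); P0 alone leaves P3 blocked (short on type-C units); P7 alone leaves P3 blocked (short on type-C units); P1 alone leaves P3 blocked (short on type-C units); P5 alone leaves P3 blocked (short on type-C units).
Survivors finish in the order: P7, P5, P3. Check, step by step (pool after the aborts first):
  pool = (5, 4, 3)
  P7 needs (1, 0, 1) <= (5, 4, 3) -> finishes; pool += (0, 1, 0) = (5, 5, 3)
  P5 needs (1, 3, 1) <= (5, 5, 3) -> finishes; pool += (1, 3, 0) = (6, 8, 3)
  P3 needs (2, 8, 1) <= (6, 8, 3) -> finishes; pool += (3, 1, 0) = (9, 9, 3)


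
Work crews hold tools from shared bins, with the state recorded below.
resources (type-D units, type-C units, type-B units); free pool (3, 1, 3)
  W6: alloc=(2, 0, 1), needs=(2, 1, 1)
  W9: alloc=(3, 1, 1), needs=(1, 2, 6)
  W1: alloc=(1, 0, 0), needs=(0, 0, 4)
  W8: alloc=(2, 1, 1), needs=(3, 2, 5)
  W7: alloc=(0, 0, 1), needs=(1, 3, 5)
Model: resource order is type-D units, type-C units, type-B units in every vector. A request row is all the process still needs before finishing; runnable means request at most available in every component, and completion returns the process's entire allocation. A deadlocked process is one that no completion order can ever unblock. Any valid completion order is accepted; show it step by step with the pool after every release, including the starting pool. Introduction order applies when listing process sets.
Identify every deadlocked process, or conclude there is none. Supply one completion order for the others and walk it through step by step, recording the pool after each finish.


The deadlocked set is W9, W8 and W7.
Key observation: the wall is type-C units: completing W6, W1 brings the pool only to (6, 1, 4), and all the rest need more.
A valid finishing order for the others: W6, W1. Verifying each step:
  pool = (3, 1, 3)
  W6 needs (2, 1, 1) <= (3, 1, 3) -> finishes; pool += (2, 0, 1) = (5, 1, 4)
  W1 needs (0, 0, 4) <= (5, 1, 4) -> finishes; pool += (1, 0, 0) = (6, 1, 4)
The stuck group stays short no matter what:
  W9 still needs (1, 2, 6) but only (6, 1, 4) is free — short on type-C units and type-B units
  W8 still needs (3, 2, 5) but only (6, 1, 4) is free — short on type-C units and type-B units
  W7 still needs (1, 3, 5) but only (6, 1, 4) is free — short on type-C units and type-B units


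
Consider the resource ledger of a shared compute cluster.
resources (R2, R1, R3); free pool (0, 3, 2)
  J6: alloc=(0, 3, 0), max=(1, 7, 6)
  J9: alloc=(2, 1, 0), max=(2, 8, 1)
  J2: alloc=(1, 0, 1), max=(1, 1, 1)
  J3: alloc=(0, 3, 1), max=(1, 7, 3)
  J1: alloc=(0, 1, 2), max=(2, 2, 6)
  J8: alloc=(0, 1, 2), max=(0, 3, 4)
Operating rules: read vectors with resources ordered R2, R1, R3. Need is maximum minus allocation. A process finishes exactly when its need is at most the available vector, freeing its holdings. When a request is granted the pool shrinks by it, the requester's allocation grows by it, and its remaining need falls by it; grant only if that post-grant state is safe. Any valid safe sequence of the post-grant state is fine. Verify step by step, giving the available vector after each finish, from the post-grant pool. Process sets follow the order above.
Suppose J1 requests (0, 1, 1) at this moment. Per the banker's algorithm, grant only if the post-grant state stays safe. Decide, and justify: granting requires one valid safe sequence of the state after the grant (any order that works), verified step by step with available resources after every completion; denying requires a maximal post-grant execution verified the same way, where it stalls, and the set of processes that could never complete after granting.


DENY. Granting would leave the state unsafe.
Key observation: after J2, J8 the pool peaks at (1, 3, 4), and each blocked process is short somewhere: J6 on R1, R3; J9 on R1; J3 on R1; J1 on R2.
Pretend the grant happened; the run J2, J8 goes as far as possible. Step-by-step check:
  pool = (0, 2, 1)
  J2: need (0, 1, 0) fits (0, 2, 1); releases (1, 0, 1), pool now (1, 2, 2)
  J8: need (0, 2, 2) fits (1, 2, 2); releases (0, 1, 2), pool now (1, 3, 4)
  J6 still needs (1, 4, 6) but only (1, 3, 4) is free — short on R1 and R3
  J9 still needs (0, 7, 1) but only (1, 3, 4) is free — short on R1
  J3 still needs (1, 4, 2) but only (1, 3, 4) is free — short on R1
  J1 still needs (2, 0, 3) but only (1, 3, 4) is free — short on R2
Had the request been granted, J6, J9, J3 and J1 could never finish.


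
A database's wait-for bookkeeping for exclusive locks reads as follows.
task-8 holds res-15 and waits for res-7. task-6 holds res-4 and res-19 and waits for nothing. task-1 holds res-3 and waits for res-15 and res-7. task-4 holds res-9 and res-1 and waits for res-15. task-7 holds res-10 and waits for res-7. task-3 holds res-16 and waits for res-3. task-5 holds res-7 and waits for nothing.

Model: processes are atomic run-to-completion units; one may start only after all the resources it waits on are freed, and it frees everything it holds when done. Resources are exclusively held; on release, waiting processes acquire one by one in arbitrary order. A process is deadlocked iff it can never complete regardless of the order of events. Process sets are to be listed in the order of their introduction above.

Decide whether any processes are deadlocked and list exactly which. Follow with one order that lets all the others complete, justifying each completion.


No process is deadlocked.
Key observation: the wait relation is loop-free; peeling off processes with no waits unwinds the whole state.
One completion order for the rest: task-5, task-8, task-6, task-1, task-4, task-3, task-7.
Check, step by step:
  task-5 waits on nothing -> runs at once and releases res-7
  task-8: everything it awaited (res-7) is free; runs, freeing res-15
  task-6 waits on nothing -> runs at once and releases res-4 and res-19
  task-1: everything it awaited (res-15 and res-7) is free; runs, freeing res-3
  task-4: everything it awaited (res-15) is free; runs, freeing res-9 and res-1
  task-3: everything it awaited (res-3) is free; runs, freeing res-16
  task-7: everything it awaited (res-7) is free; runs, freeing res-10


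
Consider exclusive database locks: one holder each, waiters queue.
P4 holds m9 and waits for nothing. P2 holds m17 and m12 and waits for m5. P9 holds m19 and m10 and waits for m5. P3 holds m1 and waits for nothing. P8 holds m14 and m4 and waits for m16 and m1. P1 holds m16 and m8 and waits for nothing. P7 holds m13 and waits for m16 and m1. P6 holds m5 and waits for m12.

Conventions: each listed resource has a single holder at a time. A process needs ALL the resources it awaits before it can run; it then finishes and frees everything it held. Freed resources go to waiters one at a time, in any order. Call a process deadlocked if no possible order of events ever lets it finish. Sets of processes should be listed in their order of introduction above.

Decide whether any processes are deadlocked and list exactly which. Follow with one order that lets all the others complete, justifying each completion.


Deadlocked set: P2, P9 and P6.
Key observation: the loop P2 -> P6 -> P2 blocks itself forever; P9 waits into the deadlock from upstream.
One completion order for the rest: P1, P3, P8, P4, P7.
Verifying each step:
  run P1 (it waits on nothing); releases m16 and m8
  run P3 (it waits on nothing); releases m1
  P8 waits on m16 and m1 — all released -> runs and releases m14 and m4
  run P4 (it waits on nothing); releases m9
  P7 waits on m16 and m1 — all released -> runs and releases m13
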